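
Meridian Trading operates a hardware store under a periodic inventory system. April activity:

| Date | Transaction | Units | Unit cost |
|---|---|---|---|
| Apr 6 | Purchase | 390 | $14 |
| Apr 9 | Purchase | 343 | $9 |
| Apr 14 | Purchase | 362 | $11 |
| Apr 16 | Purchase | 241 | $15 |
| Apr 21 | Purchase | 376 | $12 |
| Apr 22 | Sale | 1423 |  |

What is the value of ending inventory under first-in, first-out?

Ending inventory = $3,468

Apr 22, 1423 sold [FIFO — oldest first]: 390 @ $14 + 343 @ $9 + 362 @ $11 + 241 @ $15 + 87 @ $12 = $17,188
Ending inventory: 289 @ $12 = $3,468
Check: goods available $20,656 = COGS $17,188 + ending $3,468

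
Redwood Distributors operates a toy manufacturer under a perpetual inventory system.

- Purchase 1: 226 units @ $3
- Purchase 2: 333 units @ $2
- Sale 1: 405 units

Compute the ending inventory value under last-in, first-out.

Sale 1 (405) [LIFO — newest first]: 333 @ $2 + 72 @ $3 = $882
Ending inventory: 154 @ $3 = $462

Ending inventory = $462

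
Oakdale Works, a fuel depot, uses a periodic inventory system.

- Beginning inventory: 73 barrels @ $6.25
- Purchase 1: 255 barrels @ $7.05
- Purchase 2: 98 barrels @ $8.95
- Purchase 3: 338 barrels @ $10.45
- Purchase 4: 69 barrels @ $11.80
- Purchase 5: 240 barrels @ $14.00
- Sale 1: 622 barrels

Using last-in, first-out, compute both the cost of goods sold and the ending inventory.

COGS = $7,445.05; ending inventory = $3,392.35

Sale 1 (622) [LIFO — newest first]: 240 @ $14.00 + 69 @ $11.80 + 313 @ $10.45 = $7,445.05
Ending inventory: 73 @ $6.25 + 255 @ $7.05 + 98 @ $8.95 + 25 @ $10.45 = $3,392.35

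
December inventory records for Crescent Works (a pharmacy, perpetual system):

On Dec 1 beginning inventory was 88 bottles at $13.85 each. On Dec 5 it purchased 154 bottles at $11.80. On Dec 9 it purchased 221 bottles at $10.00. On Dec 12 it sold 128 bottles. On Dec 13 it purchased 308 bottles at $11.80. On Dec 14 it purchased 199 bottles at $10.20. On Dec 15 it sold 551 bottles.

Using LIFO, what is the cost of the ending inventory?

Ending inventory = $3,526.00

Dec 12, 128 sold [LIFO — newest first]: 128 @ $10.00 = $1,280.00
Dec 15, 551 sold [LIFO — newest first]: 199 @ $10.20 + 308 @ $11.80 + 44 @ $10.00 = $6,104.20
Total COGS = $1,280.00 + $6,104.20 = $7,384.20
Ending inventory: 88 @ $13.85 + 154 @ $11.80 + 49 @ $10.00 = $3,526.00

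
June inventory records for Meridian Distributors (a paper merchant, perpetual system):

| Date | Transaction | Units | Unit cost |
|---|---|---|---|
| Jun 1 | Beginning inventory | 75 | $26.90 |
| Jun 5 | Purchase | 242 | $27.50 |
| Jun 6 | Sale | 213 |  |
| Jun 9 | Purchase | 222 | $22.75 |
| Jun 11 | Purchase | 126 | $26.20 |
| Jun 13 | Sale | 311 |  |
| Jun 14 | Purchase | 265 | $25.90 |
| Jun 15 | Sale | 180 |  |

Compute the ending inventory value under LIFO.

Jun 6, 213 sold [LIFO — newest first]: 213 @ $27.50 = $5,857.50
Jun 13, 311 sold [LIFO — newest first]: 126 @ $26.20 + 185 @ $22.75 = $7,509.95
Jun 15, 180 sold [LIFO — newest first]: 180 @ $25.90 = $4,662.00
Total COGS = $5,857.50 + $7,509.95 + $4,662.00 = $18,029.45
Ending inventory: 75 @ $26.90 + 29 @ $27.50 + 37 @ $22.75 + 85 @ $25.90 = $5,858.25

Ending inventory = $5,858.25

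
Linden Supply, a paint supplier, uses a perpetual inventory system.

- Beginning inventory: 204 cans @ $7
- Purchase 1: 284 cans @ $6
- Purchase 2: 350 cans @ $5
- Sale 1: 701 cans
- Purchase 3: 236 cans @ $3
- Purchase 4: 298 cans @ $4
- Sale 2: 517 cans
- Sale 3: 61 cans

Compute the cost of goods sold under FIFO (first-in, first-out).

Sale 1 (701) [FIFO — oldest first]: 204 @ $7 + 284 @ $6 + 213 @ $5 = $4,197
Sale 2 (517) [FIFO — oldest first]: 137 @ $5 + 236 @ $3 + 144 @ $4 = $1,969
Sale 3 (61) [FIFO — oldest first]: 61 @ $4 = $244
Total COGS = $4,197 + $1,969 + $244 = $6,410
Ending inventory: 93 @ $4 = $372

COGS = $6,410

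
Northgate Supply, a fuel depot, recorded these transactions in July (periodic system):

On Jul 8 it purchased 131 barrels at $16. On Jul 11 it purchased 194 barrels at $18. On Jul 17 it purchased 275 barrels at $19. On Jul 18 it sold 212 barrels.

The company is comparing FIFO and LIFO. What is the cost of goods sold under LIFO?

FIFO COGS: 131 @ $16 + 81 @ $18 = $3,554
LIFO COGS: 212 @ $19 = $4,028

COGS = $4,028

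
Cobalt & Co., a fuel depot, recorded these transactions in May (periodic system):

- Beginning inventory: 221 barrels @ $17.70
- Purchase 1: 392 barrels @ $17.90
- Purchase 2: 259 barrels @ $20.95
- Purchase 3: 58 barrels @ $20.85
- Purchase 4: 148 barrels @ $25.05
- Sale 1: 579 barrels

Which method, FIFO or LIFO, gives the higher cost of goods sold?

LIFO

FIFO COGS: 221 @ $17.70 + 358 @ $17.90 = $10,319.90
LIFO COGS: 148 @ $25.05 + 58 @ $20.85 + 259 @ $20.95 + 114 @ $17.90 = $12,383.35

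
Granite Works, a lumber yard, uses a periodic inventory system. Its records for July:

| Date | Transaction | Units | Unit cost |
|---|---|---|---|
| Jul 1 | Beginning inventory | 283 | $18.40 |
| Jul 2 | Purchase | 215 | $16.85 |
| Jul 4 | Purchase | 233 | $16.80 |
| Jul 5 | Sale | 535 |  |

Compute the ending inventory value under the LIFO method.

Ending inventory = $3,606.40

Jul 5, 535 sold [LIFO — newest first]: 233 @ $16.80 + 215 @ $16.85 + 87 @ $18.40 = $9,137.95
Ending inventory: 196 @ $18.40 = $3,606.40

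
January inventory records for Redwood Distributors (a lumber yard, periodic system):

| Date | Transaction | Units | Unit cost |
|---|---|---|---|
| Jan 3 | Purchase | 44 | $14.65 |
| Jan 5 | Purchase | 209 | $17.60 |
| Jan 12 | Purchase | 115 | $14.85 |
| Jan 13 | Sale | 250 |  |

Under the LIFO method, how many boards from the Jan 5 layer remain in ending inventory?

Jan 13, 250 sold [LIFO — newest first]: 115 @ $14.85 + 135 @ $17.60 = $4,083.75
Ending inventory: 44 @ $14.65 + 74 @ $17.60 = $1,947.00
Check: goods available $6,030.75 = COGS $4,083.75 + ending $1,947.00

74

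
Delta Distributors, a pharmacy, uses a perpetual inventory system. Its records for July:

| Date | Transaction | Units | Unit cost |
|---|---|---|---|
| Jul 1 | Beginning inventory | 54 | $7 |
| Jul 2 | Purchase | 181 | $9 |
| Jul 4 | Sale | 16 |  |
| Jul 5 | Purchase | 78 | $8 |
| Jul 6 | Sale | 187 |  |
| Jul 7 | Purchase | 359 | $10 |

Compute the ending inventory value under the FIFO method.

Jul 4, 16 sold [FIFO — oldest first]: 16 @ $7 = $112
Jul 6, 187 sold [FIFO — oldest first]: 38 @ $7 + 149 @ $9 = $1,607
Total COGS = $112 + $1,607 = $1,719
Ending inventory: 32 @ $9 + 78 @ $8 + 359 @ $10 = $4,502

Ending inventory = $4,502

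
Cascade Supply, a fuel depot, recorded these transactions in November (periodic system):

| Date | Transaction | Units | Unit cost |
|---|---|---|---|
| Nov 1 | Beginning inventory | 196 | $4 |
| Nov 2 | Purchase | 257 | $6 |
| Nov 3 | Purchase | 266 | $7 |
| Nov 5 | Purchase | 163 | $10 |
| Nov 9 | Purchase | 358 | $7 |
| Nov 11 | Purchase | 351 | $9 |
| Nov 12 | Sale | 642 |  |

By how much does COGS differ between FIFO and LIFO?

FIFO COGS: 196 @ $4 + 257 @ $6 + 189 @ $7 = $3,649
LIFO COGS: 351 @ $9 + 291 @ $7 = $5,196
Difference = |$3,649 − $5,196| = $1,547

$1,547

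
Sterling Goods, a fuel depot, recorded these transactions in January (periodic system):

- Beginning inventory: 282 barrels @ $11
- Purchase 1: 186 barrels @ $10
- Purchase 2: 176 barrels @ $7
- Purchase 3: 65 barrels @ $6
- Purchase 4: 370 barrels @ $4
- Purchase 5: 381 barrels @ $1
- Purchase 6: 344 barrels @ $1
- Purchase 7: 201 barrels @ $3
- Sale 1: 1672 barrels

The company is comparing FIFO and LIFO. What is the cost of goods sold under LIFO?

FIFO COGS: 282 @ $11 + 186 @ $10 + 176 @ $7 + 65 @ $6 + 370 @ $4 + 381 @ $1 + 212 @ $1 = $8,657
LIFO COGS: 201 @ $3 + 344 @ $1 + 381 @ $1 + 370 @ $4 + 65 @ $6 + 176 @ $7 + 135 @ $10 = $5,780

COGS = $5,780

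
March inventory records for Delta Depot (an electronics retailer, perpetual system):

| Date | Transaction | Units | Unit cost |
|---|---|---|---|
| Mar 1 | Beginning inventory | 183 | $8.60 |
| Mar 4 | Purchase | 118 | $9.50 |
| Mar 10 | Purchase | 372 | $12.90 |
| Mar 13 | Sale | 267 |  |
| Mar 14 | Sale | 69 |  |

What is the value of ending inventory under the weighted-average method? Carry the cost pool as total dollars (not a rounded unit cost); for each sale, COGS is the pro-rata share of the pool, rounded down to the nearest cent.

After Mar 1: 183 on hand, pool $1,573.80 (≈ $8.6000 each)
After Mar 4: 301 on hand, pool $2,694.80 (≈ $8.9528 each)
After Mar 10: 673 on hand, pool $7,493.60 (≈ $11.1346 each)
Mar 13, sell 267: 267/673 × $7,493.60 → $2,972.94
Mar 14, sell 69: 69/406 × $4,520.66 → $768.28
Total COGS = $2,972.94 + $768.28 = $3,741.22
Ending inventory (cost pool remaining) = $3,752.38

Ending inventory = $3,752.38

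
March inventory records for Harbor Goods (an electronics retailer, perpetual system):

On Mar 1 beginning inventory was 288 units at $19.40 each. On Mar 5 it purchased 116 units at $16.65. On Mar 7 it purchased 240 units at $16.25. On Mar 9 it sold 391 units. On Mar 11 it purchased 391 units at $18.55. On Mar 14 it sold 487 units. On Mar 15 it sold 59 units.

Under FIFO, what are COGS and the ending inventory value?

COGS = $16,853.75; ending inventory = $1,817.90

Mar 9, 391 sold [FIFO — oldest first]: 288 @ $19.40 + 103 @ $16.65 = $7,302.15
Mar 14, 487 sold [FIFO — oldest first]: 13 @ $16.65 + 240 @ $16.25 + 234 @ $18.55 = $8,457.15
Mar 15, 59 sold [FIFO — oldest first]: 59 @ $18.55 = $1,094.45
Total COGS = $7,302.15 + $8,457.15 + $1,094.45 = $16,853.75
Ending inventory: 98 @ $18.55 = $1,817.90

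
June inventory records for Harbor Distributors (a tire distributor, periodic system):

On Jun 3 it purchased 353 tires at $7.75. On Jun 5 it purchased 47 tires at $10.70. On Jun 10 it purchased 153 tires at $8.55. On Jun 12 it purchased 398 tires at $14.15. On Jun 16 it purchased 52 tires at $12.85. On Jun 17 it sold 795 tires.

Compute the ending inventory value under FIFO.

Jun 17, 795 sold [FIFO — oldest first]: 353 @ $7.75 + 47 @ $10.70 + 153 @ $8.55 + 242 @ $14.15 = $7,971.10
Ending inventory: 156 @ $14.15 + 52 @ $12.85 = $2,875.60
Check: goods available $10,846.70 = COGS $7,971.10 + ending $2,875.60

Ending inventory = $2,875.60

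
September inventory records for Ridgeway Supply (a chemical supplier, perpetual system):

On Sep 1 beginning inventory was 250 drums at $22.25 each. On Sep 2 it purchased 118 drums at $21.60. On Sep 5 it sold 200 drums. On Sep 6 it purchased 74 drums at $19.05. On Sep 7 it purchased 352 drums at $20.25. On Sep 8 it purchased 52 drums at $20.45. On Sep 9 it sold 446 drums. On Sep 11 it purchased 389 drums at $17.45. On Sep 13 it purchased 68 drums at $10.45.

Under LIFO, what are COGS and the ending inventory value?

COGS = $13,364.80; ending inventory = $11,846.25

Sep 5, 200 sold [LIFO — newest first]: 118 @ $21.60 + 82 @ $22.25 = $4,373.30
Sep 9, 446 sold [LIFO — newest first]: 52 @ $20.45 + 352 @ $20.25 + 42 @ $19.05 = $8,991.50
Total COGS = $4,373.30 + $8,991.50 = $13,364.80
Ending inventory: 168 @ $22.25 + 32 @ $19.05 + 389 @ $17.45 + 68 @ $10.45 = $11,846.25
Check: goods available $25,211.05 = COGS $13,364.80 + ending $11,846.25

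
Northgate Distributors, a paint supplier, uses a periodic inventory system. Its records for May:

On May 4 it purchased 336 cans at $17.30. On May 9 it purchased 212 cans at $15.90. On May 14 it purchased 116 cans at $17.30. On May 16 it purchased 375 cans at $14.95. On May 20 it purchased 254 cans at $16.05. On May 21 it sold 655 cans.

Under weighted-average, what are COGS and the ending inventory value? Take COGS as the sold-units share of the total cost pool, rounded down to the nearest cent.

May 21, sell 655: 655/1293 × $20,873.35 → $10,573.89
Ending inventory (cost pool remaining) = $10,299.46
Check: goods available $20,873.35 = COGS $10,573.89 + ending $10,299.46

COGS = $10,573.89; ending inventory = $10,299.46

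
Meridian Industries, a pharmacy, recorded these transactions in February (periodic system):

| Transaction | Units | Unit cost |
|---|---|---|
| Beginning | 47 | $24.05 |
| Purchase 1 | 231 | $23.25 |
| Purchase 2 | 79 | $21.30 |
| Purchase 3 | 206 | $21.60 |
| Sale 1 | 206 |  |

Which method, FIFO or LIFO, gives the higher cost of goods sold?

FIFO COGS: 47 @ $24.05 + 159 @ $23.25 = $4,827.10
LIFO COGS: 206 @ $21.60 = $4,449.60

FIFO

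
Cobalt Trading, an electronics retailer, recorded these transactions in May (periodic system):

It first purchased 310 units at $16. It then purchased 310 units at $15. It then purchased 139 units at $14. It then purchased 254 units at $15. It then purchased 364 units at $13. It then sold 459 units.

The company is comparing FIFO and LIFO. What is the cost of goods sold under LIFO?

FIFO COGS: 310 @ $16 + 149 @ $15 = $7,195
LIFO COGS: 364 @ $13 + 95 @ $15 = $6,157

COGS = $6,157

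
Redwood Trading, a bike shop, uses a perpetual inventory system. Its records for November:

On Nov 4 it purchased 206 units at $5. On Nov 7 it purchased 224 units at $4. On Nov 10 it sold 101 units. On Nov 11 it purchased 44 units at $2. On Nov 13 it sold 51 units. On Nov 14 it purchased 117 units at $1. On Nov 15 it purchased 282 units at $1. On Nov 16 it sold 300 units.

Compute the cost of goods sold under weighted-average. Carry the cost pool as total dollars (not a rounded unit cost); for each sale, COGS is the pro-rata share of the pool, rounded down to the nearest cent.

After Nov 4: 206 on hand, pool $1,030.00 (≈ $5.0000 each)
After Nov 7: 430 on hand, pool $1,926.00 (≈ $4.4791 each)
Nov 10, sell 101: 101/430 × $1,926.00 → $452.38
After Nov 11: 373 on hand, pool $1,561.62 (≈ $4.1866 each)
Nov 13, sell 51: 51/373 × $1,561.62 → $213.51
After Nov 14: 439 on hand, pool $1,465.11 (≈ $3.3374 each)
After Nov 15: 721 on hand, pool $1,747.11 (≈ $2.4232 each)
Nov 16, sell 300: 300/721 × $1,747.11 → $726.95
Total COGS = $452.38 + $213.51 + $726.95 = $1,392.84
Ending inventory (cost pool remaining) = $1,020.16

COGS = $1,392.84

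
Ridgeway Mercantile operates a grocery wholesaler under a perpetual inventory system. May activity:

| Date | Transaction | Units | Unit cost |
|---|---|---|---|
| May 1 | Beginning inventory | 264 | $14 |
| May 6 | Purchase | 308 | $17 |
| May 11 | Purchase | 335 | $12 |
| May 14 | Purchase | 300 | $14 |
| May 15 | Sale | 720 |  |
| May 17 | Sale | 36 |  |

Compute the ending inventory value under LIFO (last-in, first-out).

May 15, 720 sold [LIFO — newest first]: 300 @ $14 + 335 @ $12 + 85 @ $17 = $9,665
May 17, 36 sold [LIFO — newest first]: 36 @ $17 = $612
Total COGS = $9,665 + $612 = $10,277
Ending inventory: 264 @ $14 + 187 @ $17 = $6,875
Check: goods available $17,152 = COGS $10,277 + ending $6,875

Ending inventory = $6,875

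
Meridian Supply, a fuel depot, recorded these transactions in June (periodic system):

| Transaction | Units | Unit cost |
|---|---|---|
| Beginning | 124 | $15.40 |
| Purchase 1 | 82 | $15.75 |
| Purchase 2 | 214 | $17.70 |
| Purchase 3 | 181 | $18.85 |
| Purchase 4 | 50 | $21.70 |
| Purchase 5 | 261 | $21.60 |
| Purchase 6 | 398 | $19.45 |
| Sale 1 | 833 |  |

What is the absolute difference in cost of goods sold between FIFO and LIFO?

FIFO COGS: 124 @ $15.40 + 82 @ $15.75 + 214 @ $17.70 + 181 @ $18.85 + 50 @ $21.70 + 182 @ $21.60 = $15,416.95
LIFO COGS: 398 @ $19.45 + 261 @ $21.60 + 50 @ $21.70 + 124 @ $18.85 = $16,801.10
Difference = |$15,416.95 − $16,801.10| = $1,384.15

$1,384.15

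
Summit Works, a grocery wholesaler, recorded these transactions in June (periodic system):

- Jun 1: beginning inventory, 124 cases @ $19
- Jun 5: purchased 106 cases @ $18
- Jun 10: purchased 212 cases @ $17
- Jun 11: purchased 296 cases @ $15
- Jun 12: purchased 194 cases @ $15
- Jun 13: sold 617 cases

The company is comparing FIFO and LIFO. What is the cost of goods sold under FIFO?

FIFO COGS: 124 @ $19 + 106 @ $18 + 212 @ $17 + 175 @ $15 = $10,493
LIFO COGS: 194 @ $15 + 296 @ $15 + 127 @ $17 = $9,509

COGS = $10,493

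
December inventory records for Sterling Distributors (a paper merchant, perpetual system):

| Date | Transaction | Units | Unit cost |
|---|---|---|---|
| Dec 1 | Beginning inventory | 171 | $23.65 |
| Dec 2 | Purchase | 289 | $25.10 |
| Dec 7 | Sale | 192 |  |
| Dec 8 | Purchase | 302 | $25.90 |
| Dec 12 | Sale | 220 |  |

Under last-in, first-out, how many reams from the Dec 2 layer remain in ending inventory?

97

Dec 7, 192 sold [LIFO — newest first]: 192 @ $25.10 = $4,819.20
Dec 12, 220 sold [LIFO — newest first]: 220 @ $25.90 = $5,698.00
Total COGS = $4,819.20 + $5,698.00 = $10,517.20
Ending inventory: 171 @ $23.65 + 97 @ $25.10 + 82 @ $25.90 = $8,602.65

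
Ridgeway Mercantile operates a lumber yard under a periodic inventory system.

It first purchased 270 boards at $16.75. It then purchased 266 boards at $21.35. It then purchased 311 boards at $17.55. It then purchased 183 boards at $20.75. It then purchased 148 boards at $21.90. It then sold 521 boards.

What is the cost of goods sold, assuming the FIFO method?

Sale 1 (521) [FIFO — oldest first]: 270 @ $16.75 + 251 @ $21.35 = $9,881.35
Ending inventory: 15 @ $21.35 + 311 @ $17.55 + 183 @ $20.75 + 148 @ $21.90 = $12,816.75
Check: goods available $22,698.10 = COGS $9,881.35 + ending $12,816.75

COGS = $9,881.35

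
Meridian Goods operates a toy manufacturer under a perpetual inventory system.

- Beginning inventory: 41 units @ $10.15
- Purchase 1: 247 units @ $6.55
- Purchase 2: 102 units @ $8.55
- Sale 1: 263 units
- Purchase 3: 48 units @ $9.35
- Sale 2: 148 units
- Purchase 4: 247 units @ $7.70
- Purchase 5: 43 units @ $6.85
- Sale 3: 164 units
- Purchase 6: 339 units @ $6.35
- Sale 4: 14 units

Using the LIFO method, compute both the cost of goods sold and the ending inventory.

COGS = $4,396.00; ending inventory = $3,308.00

Sale 1 (263) [LIFO — newest first]: 102 @ $8.55 + 161 @ $6.55 = $1,926.65
Sale 2 (148) [LIFO — newest first]: 48 @ $9.35 + 86 @ $6.55 + 14 @ $10.15 = $1,154.20
Sale 3 (164) [LIFO — newest first]: 43 @ $6.85 + 121 @ $7.70 = $1,226.25
Sale 4 (14) [LIFO — newest first]: 14 @ $6.35 = $88.90
Total COGS = $1,926.65 + $1,154.20 + $1,226.25 + $88.90 = $4,396.00
Ending inventory: 27 @ $10.15 + 126 @ $7.70 + 325 @ $6.35 = $3,308.00
Check: goods available $7,704.00 = COGS $4,396.00 + ending $3,308.00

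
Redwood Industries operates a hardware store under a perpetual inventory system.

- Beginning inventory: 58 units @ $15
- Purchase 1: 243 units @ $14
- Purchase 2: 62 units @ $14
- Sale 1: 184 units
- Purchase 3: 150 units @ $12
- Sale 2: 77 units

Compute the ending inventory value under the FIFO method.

Sale 1 (184) [FIFO — oldest first]: 58 @ $15 + 126 @ $14 = $2,634
Sale 2 (77) [FIFO — oldest first]: 77 @ $14 = $1,078
Total COGS = $2,634 + $1,078 = $3,712
Ending inventory: 40 @ $14 + 62 @ $14 + 150 @ $12 = $3,228
Check: goods available $6,940 = COGS $3,712 + ending $3,228

Ending inventory = $3,228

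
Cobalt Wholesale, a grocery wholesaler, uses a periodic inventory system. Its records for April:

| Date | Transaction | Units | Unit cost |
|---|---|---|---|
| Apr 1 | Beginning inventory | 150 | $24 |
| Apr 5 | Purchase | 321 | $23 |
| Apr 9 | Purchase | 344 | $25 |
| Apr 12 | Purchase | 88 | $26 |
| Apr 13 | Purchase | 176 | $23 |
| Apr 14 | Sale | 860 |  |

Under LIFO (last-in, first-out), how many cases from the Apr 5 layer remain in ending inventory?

Apr 14, 860 sold [LIFO — newest first]: 176 @ $23 + 88 @ $26 + 344 @ $25 + 252 @ $23 = $20,732
Ending inventory: 150 @ $24 + 69 @ $23 = $5,187

69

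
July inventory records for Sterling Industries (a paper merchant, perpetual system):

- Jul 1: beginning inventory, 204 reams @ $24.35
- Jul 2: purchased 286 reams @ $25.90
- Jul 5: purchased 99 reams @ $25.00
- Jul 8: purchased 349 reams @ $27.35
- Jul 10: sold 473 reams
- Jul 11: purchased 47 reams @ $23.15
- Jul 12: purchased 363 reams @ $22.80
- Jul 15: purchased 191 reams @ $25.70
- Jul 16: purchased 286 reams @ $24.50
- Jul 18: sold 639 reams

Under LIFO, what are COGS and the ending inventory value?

Jul 10, 473 sold [LIFO — newest first]: 349 @ $27.35 + 99 @ $25.00 + 25 @ $25.90 = $12,667.65
Jul 18, 639 sold [LIFO — newest first]: 286 @ $24.50 + 191 @ $25.70 + 162 @ $22.80 = $15,609.30
Total COGS = $12,667.65 + $15,609.30 = $28,276.95
Ending inventory: 204 @ $24.35 + 261 @ $25.90 + 47 @ $23.15 + 201 @ $22.80 = $17,398.15
Check: goods available $45,675.10 = COGS $28,276.95 + ending $17,398.15

COGS = $28,276.95; ending inventory = $17,398.15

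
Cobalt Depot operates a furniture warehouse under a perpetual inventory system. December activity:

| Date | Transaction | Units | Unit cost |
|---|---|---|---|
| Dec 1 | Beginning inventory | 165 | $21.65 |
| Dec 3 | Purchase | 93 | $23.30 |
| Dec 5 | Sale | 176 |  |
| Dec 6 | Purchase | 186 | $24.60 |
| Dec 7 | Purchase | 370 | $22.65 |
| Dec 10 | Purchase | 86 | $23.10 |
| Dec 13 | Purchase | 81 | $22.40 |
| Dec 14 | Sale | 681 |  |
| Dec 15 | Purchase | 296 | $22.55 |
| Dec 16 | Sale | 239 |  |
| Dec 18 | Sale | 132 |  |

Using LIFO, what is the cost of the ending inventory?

Dec 5, 176 sold [LIFO — newest first]: 93 @ $23.30 + 83 @ $21.65 = $3,963.85
Dec 14, 681 sold [LIFO — newest first]: 81 @ $22.40 + 86 @ $23.10 + 370 @ $22.65 + 144 @ $24.60 = $15,723.90
Dec 16, 239 sold [LIFO — newest first]: 239 @ $22.55 = $5,389.45
Dec 18, 132 sold [LIFO — newest first]: 57 @ $22.55 + 42 @ $24.60 + 33 @ $21.65 = $3,033.00
Total COGS = $3,963.85 + $15,723.90 + $5,389.45 + $3,033.00 = $28,110.20
Ending inventory: 49 @ $21.65 = $1,060.85

Ending inventory = $1,060.85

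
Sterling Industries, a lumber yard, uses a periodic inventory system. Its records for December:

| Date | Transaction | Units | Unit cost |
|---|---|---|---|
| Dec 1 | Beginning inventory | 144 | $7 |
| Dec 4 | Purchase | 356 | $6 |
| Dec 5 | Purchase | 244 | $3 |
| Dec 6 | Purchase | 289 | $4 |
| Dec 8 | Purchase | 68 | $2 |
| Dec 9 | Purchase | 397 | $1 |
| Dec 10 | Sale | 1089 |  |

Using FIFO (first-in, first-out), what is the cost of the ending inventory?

Dec 10, 1089 sold [FIFO — oldest first]: 144 @ $7 + 356 @ $6 + 244 @ $3 + 289 @ $4 + 56 @ $2 = $5,144
Ending inventory: 12 @ $2 + 397 @ $1 = $421
Check: goods available $5,565 = COGS $5,144 + ending $421

Ending inventory = $421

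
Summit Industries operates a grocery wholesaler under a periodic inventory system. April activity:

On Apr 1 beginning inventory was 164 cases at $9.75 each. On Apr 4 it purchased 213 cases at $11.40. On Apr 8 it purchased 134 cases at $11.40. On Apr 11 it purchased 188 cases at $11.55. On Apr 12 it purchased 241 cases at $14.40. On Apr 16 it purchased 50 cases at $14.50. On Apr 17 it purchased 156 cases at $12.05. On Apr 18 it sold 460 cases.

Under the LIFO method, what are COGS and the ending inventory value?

Apr 18, 460 sold [LIFO — newest first]: 156 @ $12.05 + 50 @ $14.50 + 241 @ $14.40 + 13 @ $11.55 = $6,225.35
Ending inventory: 164 @ $9.75 + 213 @ $11.40 + 134 @ $11.40 + 175 @ $11.55 = $7,576.05
Check: goods available $13,801.40 = COGS $6,225.35 + ending $7,576.05

COGS = $6,225.35; ending inventory = $7,576.05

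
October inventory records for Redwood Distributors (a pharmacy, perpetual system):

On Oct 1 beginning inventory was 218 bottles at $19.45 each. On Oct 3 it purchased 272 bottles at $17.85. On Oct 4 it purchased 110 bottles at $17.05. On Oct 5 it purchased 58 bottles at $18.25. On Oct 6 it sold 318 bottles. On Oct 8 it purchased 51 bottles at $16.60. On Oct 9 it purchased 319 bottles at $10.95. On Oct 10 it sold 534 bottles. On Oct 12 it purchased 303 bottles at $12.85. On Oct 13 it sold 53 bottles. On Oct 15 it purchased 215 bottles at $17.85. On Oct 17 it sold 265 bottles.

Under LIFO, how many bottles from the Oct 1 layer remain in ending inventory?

Oct 6, 318 sold [LIFO — newest first]: 58 @ $18.25 + 110 @ $17.05 + 150 @ $17.85 = $5,611.50
Oct 10, 534 sold [LIFO — newest first]: 319 @ $10.95 + 51 @ $16.60 + 122 @ $17.85 + 42 @ $19.45 = $7,334.25
Oct 13, 53 sold [LIFO — newest first]: 53 @ $12.85 = $681.05
Oct 17, 265 sold [LIFO — newest first]: 215 @ $17.85 + 50 @ $12.85 = $4,480.25
Total COGS = $5,611.50 + $7,334.25 + $681.05 + $4,480.25 = $18,107.05
Ending inventory: 176 @ $19.45 + 200 @ $12.85 = $5,993.20

176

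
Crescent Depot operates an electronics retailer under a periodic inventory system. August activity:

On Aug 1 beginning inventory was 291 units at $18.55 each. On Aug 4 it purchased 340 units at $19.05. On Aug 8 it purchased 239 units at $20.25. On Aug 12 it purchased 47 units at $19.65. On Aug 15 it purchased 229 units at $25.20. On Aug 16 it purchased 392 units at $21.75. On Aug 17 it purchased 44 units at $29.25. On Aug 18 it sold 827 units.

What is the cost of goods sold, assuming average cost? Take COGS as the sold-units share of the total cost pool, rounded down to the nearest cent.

COGS = $17,367.07

Aug 18, sell 827: 827/1582 × $33,222.15 → $17,367.07
Ending inventory (cost pool remaining) = $15,855.08
Check: goods available $33,222.15 = COGS $17,367.07 + ending $15,855.08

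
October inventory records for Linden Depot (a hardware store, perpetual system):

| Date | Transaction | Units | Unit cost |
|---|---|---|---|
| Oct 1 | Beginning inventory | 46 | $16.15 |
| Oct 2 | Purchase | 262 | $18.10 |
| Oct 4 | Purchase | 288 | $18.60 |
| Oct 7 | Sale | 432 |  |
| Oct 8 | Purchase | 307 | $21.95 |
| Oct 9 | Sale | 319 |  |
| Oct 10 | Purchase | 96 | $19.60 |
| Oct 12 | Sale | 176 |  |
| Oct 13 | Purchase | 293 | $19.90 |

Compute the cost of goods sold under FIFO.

Oct 7, 432 sold [FIFO — oldest first]: 46 @ $16.15 + 262 @ $18.10 + 124 @ $18.60 = $7,791.50
Oct 9, 319 sold [FIFO — oldest first]: 164 @ $18.60 + 155 @ $21.95 = $6,452.65
Oct 12, 176 sold [FIFO — oldest first]: 152 @ $21.95 + 24 @ $19.60 = $3,806.80
Total COGS = $7,791.50 + $6,452.65 + $3,806.80 = $18,050.95
Ending inventory: 72 @ $19.60 + 293 @ $19.90 = $7,241.90

COGS = $18,050.95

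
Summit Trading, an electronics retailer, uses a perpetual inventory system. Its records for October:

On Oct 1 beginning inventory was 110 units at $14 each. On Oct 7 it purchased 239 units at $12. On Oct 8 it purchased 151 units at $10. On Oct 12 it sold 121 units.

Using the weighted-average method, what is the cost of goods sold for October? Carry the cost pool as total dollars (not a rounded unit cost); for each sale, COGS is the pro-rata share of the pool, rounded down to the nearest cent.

After Oct 1: 110 on hand, pool $1,540.00 (≈ $14.0000 each)
After Oct 7: 349 on hand, pool $4,408.00 (≈ $12.6304 each)
After Oct 8: 500 on hand, pool $5,918.00 (≈ $11.8360 each)
Oct 12, sell 121: 121/500 × $5,918.00 → $1,432.15
Ending inventory (cost pool remaining) = $4,485.85
Check: goods available $5,918.00 = COGS $1,432.15 + ending $4,485.85

COGS = $1,432.15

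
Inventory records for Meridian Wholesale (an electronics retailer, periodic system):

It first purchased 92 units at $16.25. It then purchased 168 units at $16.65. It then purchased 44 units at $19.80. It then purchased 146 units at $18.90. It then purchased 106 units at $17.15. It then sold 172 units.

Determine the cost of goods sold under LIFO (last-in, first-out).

Sale 1 (172) [LIFO — newest first]: 106 @ $17.15 + 66 @ $18.90 = $3,065.30
Ending inventory: 92 @ $16.25 + 168 @ $16.65 + 44 @ $19.80 + 80 @ $18.90 = $6,675.40

COGS = $3,065.30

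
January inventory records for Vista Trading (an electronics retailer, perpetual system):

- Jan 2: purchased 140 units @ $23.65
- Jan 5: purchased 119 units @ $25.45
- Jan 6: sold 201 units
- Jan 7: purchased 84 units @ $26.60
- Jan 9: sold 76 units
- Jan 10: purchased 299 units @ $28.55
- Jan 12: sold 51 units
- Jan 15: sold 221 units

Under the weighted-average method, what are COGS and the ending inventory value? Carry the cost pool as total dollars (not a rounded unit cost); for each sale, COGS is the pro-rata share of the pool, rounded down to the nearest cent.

COGS = $14,502.62; ending inventory = $2,607.78

After Jan 2: 140 on hand, pool $3,311.00 (≈ $23.6500 each)
After Jan 5: 259 on hand, pool $6,339.55 (≈ $24.4770 each)
Jan 6, sell 201: 201/259 × $6,339.55 → $4,919.88
After Jan 7: 142 on hand, pool $3,654.07 (≈ $25.7329 each)
Jan 9, sell 76: 76/142 × $3,654.07 → $1,955.69
After Jan 10: 365 on hand, pool $10,234.83 (≈ $28.0406 each)
Jan 12, sell 51: 51/365 × $10,234.83 → $1,430.07
Jan 15, sell 221: 221/314 × $8,804.76 → $6,196.98
Total COGS = $4,919.88 + $1,955.69 + $1,430.07 + $6,196.98 = $14,502.62
Ending inventory (cost pool remaining) = $2,607.78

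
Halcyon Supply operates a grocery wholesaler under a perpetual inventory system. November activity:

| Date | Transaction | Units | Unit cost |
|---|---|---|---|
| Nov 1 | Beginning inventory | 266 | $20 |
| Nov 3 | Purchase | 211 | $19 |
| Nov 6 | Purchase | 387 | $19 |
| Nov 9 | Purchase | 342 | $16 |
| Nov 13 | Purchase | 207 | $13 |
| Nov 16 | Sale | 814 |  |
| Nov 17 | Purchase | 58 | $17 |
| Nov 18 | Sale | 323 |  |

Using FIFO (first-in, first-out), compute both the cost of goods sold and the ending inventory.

COGS = $21,050; ending inventory = $4,781

Nov 16, 814 sold [FIFO — oldest first]: 266 @ $20 + 211 @ $19 + 337 @ $19 = $15,732
Nov 18, 323 sold [FIFO — oldest first]: 50 @ $19 + 273 @ $16 = $5,318
Total COGS = $15,732 + $5,318 = $21,050
Ending inventory: 69 @ $16 + 207 @ $13 + 58 @ $17 = $4,781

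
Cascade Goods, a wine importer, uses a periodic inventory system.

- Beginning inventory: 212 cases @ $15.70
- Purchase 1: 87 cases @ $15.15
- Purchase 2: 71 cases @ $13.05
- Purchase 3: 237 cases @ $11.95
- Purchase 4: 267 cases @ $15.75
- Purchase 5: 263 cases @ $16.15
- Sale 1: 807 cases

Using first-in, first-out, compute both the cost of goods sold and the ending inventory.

COGS = $11,555.15; ending inventory = $5,302.70

Sale 1 (807) [FIFO — oldest first]: 212 @ $15.70 + 87 @ $15.15 + 71 @ $13.05 + 237 @ $11.95 + 200 @ $15.75 = $11,555.15
Ending inventory: 67 @ $15.75 + 263 @ $16.15 = $5,302.70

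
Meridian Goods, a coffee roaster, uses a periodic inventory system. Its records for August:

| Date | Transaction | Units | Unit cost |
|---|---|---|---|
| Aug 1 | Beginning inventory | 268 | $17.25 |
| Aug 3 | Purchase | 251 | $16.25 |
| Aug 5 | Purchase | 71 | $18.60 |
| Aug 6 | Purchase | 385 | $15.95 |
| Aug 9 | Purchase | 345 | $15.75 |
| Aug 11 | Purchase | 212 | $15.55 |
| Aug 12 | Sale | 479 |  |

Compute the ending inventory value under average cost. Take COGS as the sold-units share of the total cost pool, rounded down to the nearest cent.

Ending inventory = $17,110.19

Aug 12, sell 479: 479/1532 × $24,893.45 → $7,783.26
Ending inventory (cost pool remaining) = $17,110.19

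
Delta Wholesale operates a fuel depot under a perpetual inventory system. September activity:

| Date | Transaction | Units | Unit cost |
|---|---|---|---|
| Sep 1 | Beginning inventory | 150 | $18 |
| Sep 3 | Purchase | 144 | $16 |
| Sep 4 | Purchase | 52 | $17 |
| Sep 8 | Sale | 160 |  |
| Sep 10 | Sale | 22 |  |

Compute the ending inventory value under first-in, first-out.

Sep 8, 160 sold [FIFO — oldest first]: 150 @ $18 + 10 @ $16 = $2,860
Sep 10, 22 sold [FIFO — oldest first]: 22 @ $16 = $352
Total COGS = $2,860 + $352 = $3,212
Ending inventory: 112 @ $16 + 52 @ $17 = $2,676
Check: goods available $5,888 = COGS $3,212 + ending $2,676

Ending inventory = $2,676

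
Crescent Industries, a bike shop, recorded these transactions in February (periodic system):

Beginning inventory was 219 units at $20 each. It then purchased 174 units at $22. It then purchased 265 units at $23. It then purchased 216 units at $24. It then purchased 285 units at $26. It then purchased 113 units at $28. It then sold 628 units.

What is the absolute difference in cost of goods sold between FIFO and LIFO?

FIFO COGS: 219 @ $20 + 174 @ $22 + 235 @ $23 = $13,613
LIFO COGS: 113 @ $28 + 285 @ $26 + 216 @ $24 + 14 @ $23 = $16,080
Difference = |$13,613 − $16,080| = $2,467

$2,467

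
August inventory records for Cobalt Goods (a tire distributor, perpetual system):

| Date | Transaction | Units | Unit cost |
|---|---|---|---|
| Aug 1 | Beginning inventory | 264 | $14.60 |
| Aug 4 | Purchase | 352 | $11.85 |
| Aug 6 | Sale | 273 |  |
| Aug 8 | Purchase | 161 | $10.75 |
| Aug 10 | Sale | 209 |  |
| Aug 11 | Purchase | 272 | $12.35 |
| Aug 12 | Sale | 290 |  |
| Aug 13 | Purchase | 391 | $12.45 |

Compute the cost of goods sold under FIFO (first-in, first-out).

Aug 6, 273 sold [FIFO — oldest first]: 264 @ $14.60 + 9 @ $11.85 = $3,961.05
Aug 10, 209 sold [FIFO — oldest first]: 209 @ $11.85 = $2,476.65
Aug 12, 290 sold [FIFO — oldest first]: 134 @ $11.85 + 156 @ $10.75 = $3,264.90
Total COGS = $3,961.05 + $2,476.65 + $3,264.90 = $9,702.60
Ending inventory: 5 @ $10.75 + 272 @ $12.35 + 391 @ $12.45 = $8,280.90

COGS = $9,702.60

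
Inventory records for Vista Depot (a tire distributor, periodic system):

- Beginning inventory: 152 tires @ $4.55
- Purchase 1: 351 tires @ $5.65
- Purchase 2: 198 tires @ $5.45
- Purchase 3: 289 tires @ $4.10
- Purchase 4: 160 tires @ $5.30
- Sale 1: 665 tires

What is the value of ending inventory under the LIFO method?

Ending inventory = $2,573.05

Sale 1 (665) [LIFO — newest first]: 160 @ $5.30 + 289 @ $4.10 + 198 @ $5.45 + 18 @ $5.65 = $3,213.70
Ending inventory: 152 @ $4.55 + 333 @ $5.65 = $2,573.05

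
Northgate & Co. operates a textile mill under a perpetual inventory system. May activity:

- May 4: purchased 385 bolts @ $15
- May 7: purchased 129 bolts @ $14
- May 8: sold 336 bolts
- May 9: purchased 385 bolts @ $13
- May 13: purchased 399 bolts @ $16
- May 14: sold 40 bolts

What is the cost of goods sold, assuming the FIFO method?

COGS = $5,640

May 8, 336 sold [FIFO — oldest first]: 336 @ $15 = $5,040
May 14, 40 sold [FIFO — oldest first]: 40 @ $15 = $600
Total COGS = $5,040 + $600 = $5,640
Ending inventory: 9 @ $15 + 129 @ $14 + 385 @ $13 + 399 @ $16 = $13,330
Check: goods available $18,970 = COGS $5,640 + ending $13,330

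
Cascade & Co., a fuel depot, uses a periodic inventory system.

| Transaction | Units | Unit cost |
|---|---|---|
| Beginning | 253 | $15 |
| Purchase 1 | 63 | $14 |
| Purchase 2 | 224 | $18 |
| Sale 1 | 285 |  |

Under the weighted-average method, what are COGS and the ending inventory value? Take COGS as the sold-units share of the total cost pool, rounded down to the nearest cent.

COGS = $4,596.41; ending inventory = $4,112.59

Sale 1, sell 285: 285/540 × $8,709.00 → $4,596.41
Ending inventory (cost pool remaining) = $4,112.59
Check: goods available $8,709.00 = COGS $4,596.41 + ending $4,112.59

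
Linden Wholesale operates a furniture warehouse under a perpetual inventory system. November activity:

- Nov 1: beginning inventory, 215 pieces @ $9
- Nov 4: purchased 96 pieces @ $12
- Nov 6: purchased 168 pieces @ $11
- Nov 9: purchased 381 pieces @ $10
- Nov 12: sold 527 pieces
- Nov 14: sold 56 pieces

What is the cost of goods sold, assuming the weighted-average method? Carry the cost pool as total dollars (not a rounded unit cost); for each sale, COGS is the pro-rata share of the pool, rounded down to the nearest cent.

After Nov 1: 215 on hand, pool $1,935.00 (≈ $9.0000 each)
After Nov 4: 311 on hand, pool $3,087.00 (≈ $9.9260 each)
After Nov 6: 479 on hand, pool $4,935.00 (≈ $10.3027 each)
After Nov 9: 860 on hand, pool $8,745.00 (≈ $10.1686 each)
Nov 12, sell 527: 527/860 × $8,745.00 → $5,358.85
Nov 14, sell 56: 56/333 × $3,386.15 → $569.44
Total COGS = $5,358.85 + $569.44 = $5,928.29
Ending inventory (cost pool remaining) = $2,816.71
Check: goods available $8,745.00 = COGS $5,928.29 + ending $2,816.71

COGS = $5,928.29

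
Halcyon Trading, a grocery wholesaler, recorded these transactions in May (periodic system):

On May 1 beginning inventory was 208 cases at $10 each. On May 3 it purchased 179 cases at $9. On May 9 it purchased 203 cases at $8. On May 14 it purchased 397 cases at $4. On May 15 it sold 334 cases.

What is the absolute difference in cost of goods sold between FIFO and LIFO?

$1,878

FIFO COGS: 208 @ $10 + 126 @ $9 = $3,214
LIFO COGS: 334 @ $4 = $1,336
Difference = |$3,214 − $1,336| = $1,878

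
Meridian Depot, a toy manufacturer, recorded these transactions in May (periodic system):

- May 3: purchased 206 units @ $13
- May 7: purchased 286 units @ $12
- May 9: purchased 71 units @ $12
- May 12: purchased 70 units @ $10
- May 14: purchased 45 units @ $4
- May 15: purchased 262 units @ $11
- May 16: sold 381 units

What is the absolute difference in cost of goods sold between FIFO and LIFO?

$968

FIFO COGS: 206 @ $13 + 175 @ $12 = $4,778
LIFO COGS: 262 @ $11 + 45 @ $4 + 70 @ $10 + 4 @ $12 = $3,810
Difference = |$4,778 − $3,810| = $968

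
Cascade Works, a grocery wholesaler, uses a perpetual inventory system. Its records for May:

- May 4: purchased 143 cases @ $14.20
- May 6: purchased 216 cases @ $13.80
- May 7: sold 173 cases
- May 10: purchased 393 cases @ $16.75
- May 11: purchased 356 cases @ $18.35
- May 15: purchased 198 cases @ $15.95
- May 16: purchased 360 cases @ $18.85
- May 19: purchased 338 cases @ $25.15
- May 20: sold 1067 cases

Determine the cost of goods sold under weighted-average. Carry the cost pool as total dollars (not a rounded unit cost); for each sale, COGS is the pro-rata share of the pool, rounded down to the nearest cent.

COGS = $22,319.42

After May 4: 143 on hand, pool $2,030.60 (≈ $14.2000 each)
After May 6: 359 on hand, pool $5,011.40 (≈ $13.9593 each)
May 7, sell 173: 173/359 × $5,011.40 → $2,414.96
After May 10: 579 on hand, pool $9,179.19 (≈ $15.8535 each)
After May 11: 935 on hand, pool $15,711.79 (≈ $16.8041 each)
After May 15: 1133 on hand, pool $18,869.89 (≈ $16.6548 each)
After May 16: 1493 on hand, pool $25,655.89 (≈ $17.1841 each)
After May 19: 1831 on hand, pool $34,156.59 (≈ $18.6546 each)
May 20, sell 1067: 1067/1831 × $34,156.59 → $19,904.46
Total COGS = $2,414.96 + $19,904.46 = $22,319.42
Ending inventory (cost pool remaining) = $14,252.13
Check: goods available $36,571.55 = COGS $22,319.42 + ending $14,252.13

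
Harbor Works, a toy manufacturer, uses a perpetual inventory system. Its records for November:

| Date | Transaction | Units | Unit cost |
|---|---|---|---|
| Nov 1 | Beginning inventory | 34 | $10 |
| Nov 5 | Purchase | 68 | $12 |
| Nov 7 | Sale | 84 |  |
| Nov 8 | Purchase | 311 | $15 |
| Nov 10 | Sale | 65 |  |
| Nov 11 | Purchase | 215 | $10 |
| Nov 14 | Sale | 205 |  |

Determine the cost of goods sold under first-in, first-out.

Nov 7, 84 sold [FIFO — oldest first]: 34 @ $10 + 50 @ $12 = $940
Nov 10, 65 sold [FIFO — oldest first]: 18 @ $12 + 47 @ $15 = $921
Nov 14, 205 sold [FIFO — oldest first]: 205 @ $15 = $3,075
Total COGS = $940 + $921 + $3,075 = $4,936
Ending inventory: 59 @ $15 + 215 @ $10 = $3,035

COGS = $4,936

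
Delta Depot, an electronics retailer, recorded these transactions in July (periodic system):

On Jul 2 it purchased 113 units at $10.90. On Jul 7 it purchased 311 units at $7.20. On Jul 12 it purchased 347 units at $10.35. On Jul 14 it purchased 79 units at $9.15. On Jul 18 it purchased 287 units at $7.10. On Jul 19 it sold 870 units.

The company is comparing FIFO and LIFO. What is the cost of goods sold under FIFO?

FIFO COGS: 113 @ $10.90 + 311 @ $7.20 + 347 @ $10.35 + 79 @ $9.15 + 20 @ $7.10 = $7,927.20
LIFO COGS: 287 @ $7.10 + 79 @ $9.15 + 347 @ $10.35 + 157 @ $7.20 = $7,482.40

COGS = $7,927.20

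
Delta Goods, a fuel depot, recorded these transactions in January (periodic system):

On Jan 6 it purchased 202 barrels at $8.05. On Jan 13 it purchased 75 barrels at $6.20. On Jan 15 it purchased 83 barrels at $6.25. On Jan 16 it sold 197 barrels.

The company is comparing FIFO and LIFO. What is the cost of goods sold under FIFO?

FIFO COGS: 197 @ $8.05 = $1,585.85
LIFO COGS: 83 @ $6.25 + 75 @ $6.20 + 39 @ $8.05 = $1,297.70

COGS = $1,585.85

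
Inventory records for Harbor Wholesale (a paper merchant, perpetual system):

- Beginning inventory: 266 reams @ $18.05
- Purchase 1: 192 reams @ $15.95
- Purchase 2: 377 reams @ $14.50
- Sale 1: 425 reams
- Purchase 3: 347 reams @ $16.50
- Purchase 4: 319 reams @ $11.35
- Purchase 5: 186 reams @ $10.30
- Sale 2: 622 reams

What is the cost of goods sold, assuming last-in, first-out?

Sale 1 (425) [LIFO — newest first]: 377 @ $14.50 + 48 @ $15.95 = $6,232.10
Sale 2 (622) [LIFO — newest first]: 186 @ $10.30 + 319 @ $11.35 + 117 @ $16.50 = $7,466.95
Total COGS = $6,232.10 + $7,466.95 = $13,699.05
Ending inventory: 266 @ $18.05 + 144 @ $15.95 + 230 @ $16.50 = $10,893.10

COGS = $13,699.05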